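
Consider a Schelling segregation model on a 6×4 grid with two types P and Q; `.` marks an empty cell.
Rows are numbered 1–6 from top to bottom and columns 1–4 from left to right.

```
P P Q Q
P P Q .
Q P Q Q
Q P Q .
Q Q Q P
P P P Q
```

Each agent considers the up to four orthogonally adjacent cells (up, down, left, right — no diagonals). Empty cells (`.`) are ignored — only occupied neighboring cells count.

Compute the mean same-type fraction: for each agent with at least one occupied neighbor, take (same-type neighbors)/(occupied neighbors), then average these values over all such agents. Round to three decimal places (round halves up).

Row 1: (1,1)P 2/2 · (1,2)P 2/3 · (1,3)Q 2/3 · (1,4)Q 1/1
Row 2: (2,1)P 2/3 · (2,2)P 3/4 · (2,3)Q 2/3
Row 3: (3,1)Q 1/3 · (3,2)P 2/4 · (3,3)Q 3/4 · (3,4)Q 1/1
Row 4: (4,1)Q 2/3 · (4,2)P 1/4 · (4,3)Q 2/3
Row 5: (5,1)Q 2/3 · (5,2)Q 2/4 · (5,3)Q 2/4 · (5,4)P 0/2
Row 6: (6,1)P 1/2 · (6,2)P 2/3 · (6,3)P 1/3 · (6,4)Q 0/2
Sum over 22 agents: 2/2 + 2/3 + 2/3 + 1/1 + 2/3 + 3/4 + 2/3 + 1/3 + 2/4 + 3/4 + 1/1 + 2/3 + 1/4 + 2/3 + 2/3 + 2/4 + 2/4 + 0/2 + 1/2 + 2/3 + 1/3 + 0/2 = 51/4; mean = 51/4 ÷ 22 = 51/88 = 0.579545… → 0.580.

0.580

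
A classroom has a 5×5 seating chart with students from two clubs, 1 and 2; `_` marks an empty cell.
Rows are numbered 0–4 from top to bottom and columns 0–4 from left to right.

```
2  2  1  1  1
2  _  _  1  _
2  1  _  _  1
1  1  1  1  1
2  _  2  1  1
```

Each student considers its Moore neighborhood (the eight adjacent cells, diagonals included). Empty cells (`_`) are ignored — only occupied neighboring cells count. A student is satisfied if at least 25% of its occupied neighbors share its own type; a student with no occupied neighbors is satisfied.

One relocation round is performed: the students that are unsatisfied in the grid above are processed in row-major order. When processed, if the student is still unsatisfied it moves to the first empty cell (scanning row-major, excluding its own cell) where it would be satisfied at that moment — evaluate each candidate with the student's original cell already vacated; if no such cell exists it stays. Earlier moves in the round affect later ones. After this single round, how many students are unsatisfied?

Initially unsatisfied (in order): (4,0), (4,2).
  (4,0) → (1,1).
  (4,2) → (1,2).
Resulting grid:
2 2 1 1 1
2 2 2 1 _
2 1 _ _ 1
1 1 1 1 1
_ _ _ 1 1
All satisfied now.

0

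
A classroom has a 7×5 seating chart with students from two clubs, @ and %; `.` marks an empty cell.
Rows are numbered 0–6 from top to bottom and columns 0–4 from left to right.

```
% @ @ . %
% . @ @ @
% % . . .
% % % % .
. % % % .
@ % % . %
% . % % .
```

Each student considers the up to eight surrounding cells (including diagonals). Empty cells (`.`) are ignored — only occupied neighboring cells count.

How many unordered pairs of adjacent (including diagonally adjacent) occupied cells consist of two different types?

8

Scan each occupied cell's neighbors to the right and below (and the two forward diagonals) so each pair is counted once.
From row 0: 4 unlike of 9 pairs (running 4/9).
From row 1: 1 unlike of 5 pairs (running 5/14).
From row 2: 0 unlike of 6 pairs (running 5/20).
From row 3: 0 unlike of 11 pairs (running 5/31).
From row 4: 1 unlike of 9 pairs (running 6/40).
From row 5: 2 unlike of 8 pairs (running 8/48).
From row 6: 0 unlike of 1 pairs (running 8/49).
Total adjacent occupied pairs: 49; unlike-type pairs: 8.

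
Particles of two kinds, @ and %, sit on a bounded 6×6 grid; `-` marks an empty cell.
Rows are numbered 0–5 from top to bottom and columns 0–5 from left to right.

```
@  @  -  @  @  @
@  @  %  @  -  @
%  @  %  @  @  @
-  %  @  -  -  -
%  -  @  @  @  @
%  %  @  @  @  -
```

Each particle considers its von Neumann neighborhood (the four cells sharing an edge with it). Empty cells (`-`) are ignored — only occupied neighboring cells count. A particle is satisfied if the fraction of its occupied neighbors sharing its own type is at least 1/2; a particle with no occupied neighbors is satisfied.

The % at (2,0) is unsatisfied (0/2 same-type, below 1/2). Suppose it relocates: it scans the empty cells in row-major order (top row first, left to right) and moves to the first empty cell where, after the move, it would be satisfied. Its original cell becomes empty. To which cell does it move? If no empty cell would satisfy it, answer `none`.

(3,0)

Vacating (2,0). Empty cells in order:
  (0,2): 1/3 same-type → still unsatisfied.
  (1,4): 0/4 same-type → still unsatisfied.
  (3,0): 2/2 same-type → satisfied — stop here.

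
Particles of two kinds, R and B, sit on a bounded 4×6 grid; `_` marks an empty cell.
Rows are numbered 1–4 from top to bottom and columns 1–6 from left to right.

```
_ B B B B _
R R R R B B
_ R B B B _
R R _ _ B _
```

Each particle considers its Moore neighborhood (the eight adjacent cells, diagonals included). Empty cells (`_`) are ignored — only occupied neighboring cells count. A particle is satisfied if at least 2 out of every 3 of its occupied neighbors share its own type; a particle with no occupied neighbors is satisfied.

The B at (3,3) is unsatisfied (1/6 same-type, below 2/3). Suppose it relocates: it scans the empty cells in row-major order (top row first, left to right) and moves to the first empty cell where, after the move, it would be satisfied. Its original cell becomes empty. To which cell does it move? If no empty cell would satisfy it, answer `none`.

Vacating (3,3). Empty cells in order:
  (1,1): 1/3 same-type → still unsatisfied.
  (1,6): 3/3 same-type → satisfied — stop here.

(1,6)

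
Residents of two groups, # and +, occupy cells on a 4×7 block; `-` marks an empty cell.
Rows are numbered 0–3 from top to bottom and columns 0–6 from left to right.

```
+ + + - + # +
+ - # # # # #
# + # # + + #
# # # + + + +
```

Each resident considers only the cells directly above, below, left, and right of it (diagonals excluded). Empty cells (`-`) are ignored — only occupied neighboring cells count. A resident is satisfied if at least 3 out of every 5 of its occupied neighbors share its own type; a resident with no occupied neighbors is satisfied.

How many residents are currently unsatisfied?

14

(0,0)+ 2/2 ok
(0,1)+ 2/2 ok
(0,2)+ 1/2 unhappy
(0,4)+ 0/2 unhappy
(0,5)# 1/3 unhappy
(0,6)+ 0/2 unhappy
(1,0)+ 1/2 unhappy
(1,2)# 2/3 ok
(1,3)# 3/3 ok
(1,4)# 2/4 unhappy
(1,5)# 3/4 ok
(1,6)# 2/3 ok
(2,0)# 1/3 unhappy
(2,1)+ 0/3 unhappy
(2,2)# 3/4 ok
(2,3)# 2/4 unhappy
(2,4)+ 2/4 unhappy
(2,5)+ 2/4 unhappy
(2,6)# 1/3 unhappy
(3,0)# 2/2 ok
(3,1)# 2/3 ok
(3,2)# 2/3 ok
(3,3)+ 1/3 unhappy
(3,4)+ 3/3 ok
(3,5)+ 3/3 ok
(3,6)+ 1/2 unhappy
Unsatisfied: (0,2), (0,4), (0,5), (0,6), (1,0), (1,4), (2,0), (2,1), (2,3), (2,4), (2,5), (2,6), (3,3), (3,6) — 14 in total.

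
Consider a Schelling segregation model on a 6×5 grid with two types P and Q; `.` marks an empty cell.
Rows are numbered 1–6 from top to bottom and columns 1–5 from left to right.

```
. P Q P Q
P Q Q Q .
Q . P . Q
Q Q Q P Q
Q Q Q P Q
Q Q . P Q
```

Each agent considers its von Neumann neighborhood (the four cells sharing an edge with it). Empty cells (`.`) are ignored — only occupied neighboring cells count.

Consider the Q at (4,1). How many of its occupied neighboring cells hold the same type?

Occupied neighbors of (4,1): (3,1)=Q, (5,1)=Q, (4,2)=Q.
Same type (Q): 3 of 3.

3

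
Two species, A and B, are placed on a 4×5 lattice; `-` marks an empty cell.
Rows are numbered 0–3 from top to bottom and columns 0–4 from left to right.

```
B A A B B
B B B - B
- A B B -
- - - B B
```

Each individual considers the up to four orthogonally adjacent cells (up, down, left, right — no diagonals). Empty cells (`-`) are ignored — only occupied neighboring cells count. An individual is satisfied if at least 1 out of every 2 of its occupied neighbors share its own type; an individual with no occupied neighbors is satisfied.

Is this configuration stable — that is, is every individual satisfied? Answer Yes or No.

No

Row 0: (0,0)B 1/2 ✓ · (0,1)A 1/3 ✗ · (0,2)A 1/3 ✗ · (0,3)B 1/2 ✓ · (0,4)B 2/2 ✓
Row 1: (1,0)B 2/2 ✓ · (1,1)B 2/4 ✓ · (1,2)B 2/3 ✓ · (1,4)B 1/1 ✓
Row 2: (2,1)A 0/2 ✗ · (2,2)B 2/3 ✓ · (2,3)B 2/2 ✓
Row 3: (3,3)B 2/2 ✓ · (3,4)B 1/1 ✓
For instance (0,1) has only 1/3 same-type neighbors, below 1/2.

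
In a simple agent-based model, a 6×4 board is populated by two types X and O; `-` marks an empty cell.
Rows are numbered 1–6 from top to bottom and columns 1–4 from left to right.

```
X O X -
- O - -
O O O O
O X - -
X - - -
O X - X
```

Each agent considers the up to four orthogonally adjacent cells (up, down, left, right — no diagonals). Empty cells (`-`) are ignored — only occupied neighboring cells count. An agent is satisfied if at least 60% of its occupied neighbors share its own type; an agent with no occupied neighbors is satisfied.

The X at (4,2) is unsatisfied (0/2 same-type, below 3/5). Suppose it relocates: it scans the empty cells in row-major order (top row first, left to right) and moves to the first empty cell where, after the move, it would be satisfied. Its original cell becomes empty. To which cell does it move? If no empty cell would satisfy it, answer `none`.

Vacating (4,2). Empty cells in order:
  (1,4): 1/1 same-type → satisfied — stop here.

(1,4)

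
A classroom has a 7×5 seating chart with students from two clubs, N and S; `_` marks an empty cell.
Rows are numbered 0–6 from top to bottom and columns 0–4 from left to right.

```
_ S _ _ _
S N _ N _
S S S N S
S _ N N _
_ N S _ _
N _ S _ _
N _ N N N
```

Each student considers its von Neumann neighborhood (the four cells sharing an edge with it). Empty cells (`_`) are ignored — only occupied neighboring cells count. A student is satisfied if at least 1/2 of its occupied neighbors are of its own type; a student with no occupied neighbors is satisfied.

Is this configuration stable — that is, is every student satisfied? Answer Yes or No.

(0,1)S 0/1 unhappy
(1,0)S 1/2 ok
(1,1)N 0/3 unhappy
(1,3)N 1/1 ok
(2,0)S 3/3 ok
(2,1)S 2/3 ok
(2,2)S 1/3 unhappy
(2,3)N 2/4 ok
(2,4)S 0/1 unhappy
(3,0)S 1/1 ok
(3,2)N 1/3 unhappy
(3,3)N 2/2 ok
(4,1)N 0/1 unhappy
(4,2)S 1/3 unhappy
(5,0)N 1/1 ok
(5,2)S 1/2 ok
(6,0)N 1/1 ok
(6,2)N 1/2 ok
(6,3)N 2/2 ok
(6,4)N 1/1 ok
For instance (0,1) has only 0/1 same-type neighbors, below 1/2.

No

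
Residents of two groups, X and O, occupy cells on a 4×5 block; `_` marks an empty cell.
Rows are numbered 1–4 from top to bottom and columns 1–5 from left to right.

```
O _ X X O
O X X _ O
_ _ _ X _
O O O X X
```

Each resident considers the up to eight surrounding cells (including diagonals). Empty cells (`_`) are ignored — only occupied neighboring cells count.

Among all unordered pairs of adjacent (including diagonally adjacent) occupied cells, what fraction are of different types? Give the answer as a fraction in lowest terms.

Scan each occupied cell's neighbors to the right and below (and the two forward diagonals) so each pair is counted once.
Row 1: O(1,1)–O(2,1)= O(1,1)–X(2,2)≠ X(1,3)–X(1,4)= X(1,3)–X(2,3)= X(1,3)–X(2,2)= X(1,4)–O(1,5)≠ X(1,4)–O(2,5)≠ X(1,4)–X(2,3)= O(1,5)–O(2,5)=  → 3/9 unlike.
Row 2: O(2,1)–X(2,2)≠ X(2,2)–X(2,3)= X(2,3)–X(3,4)= O(2,5)–X(3,4)≠  → 2/4 unlike.
Row 3: X(3,4)–X(4,4)= X(3,4)–X(4,5)= X(3,4)–O(4,3)≠  → 1/3 unlike.
Row 4: O(4,1)–O(4,2)= O(4,2)–O(4,3)= O(4,3)–X(4,4)≠ X(4,4)–X(4,5)=  → 1/4 unlike.
Total adjacent occupied pairs: 20; unlike-type pairs: 7.
7/20 is already in lowest terms.

7/20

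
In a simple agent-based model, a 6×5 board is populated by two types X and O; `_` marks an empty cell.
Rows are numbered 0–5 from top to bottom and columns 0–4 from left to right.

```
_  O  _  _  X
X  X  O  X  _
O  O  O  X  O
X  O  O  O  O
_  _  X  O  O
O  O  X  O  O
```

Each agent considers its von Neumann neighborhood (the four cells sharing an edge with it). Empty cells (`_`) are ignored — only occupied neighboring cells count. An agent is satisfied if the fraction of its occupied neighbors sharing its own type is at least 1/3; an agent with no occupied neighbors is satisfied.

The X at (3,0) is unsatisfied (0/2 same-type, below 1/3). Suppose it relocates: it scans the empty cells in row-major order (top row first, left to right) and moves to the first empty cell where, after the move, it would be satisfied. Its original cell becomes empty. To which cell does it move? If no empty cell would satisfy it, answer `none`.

Vacating (3,0). Empty cells in order:
  (0,0): 1/2 same-type → satisfied — stop here.

(0,0)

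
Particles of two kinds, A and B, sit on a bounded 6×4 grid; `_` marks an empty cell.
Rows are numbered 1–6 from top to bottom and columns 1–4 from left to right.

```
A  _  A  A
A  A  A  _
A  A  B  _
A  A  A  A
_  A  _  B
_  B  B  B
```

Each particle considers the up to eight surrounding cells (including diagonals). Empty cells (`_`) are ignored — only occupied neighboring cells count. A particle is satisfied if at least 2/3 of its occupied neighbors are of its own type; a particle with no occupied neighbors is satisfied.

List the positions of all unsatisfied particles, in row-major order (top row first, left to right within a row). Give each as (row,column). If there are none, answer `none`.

(1,1)A 2/2 ✓
(1,3)A 3/3 ✓
(1,4)A 2/2 ✓
(2,1)A 4/4 ✓
(2,2)A 6/7 ✓
(2,3)A 4/5 ✓
(3,1)A 5/5 ✓
(3,2)A 7/8 ✓
(3,3)B 0/6 ✗
(4,1)A 4/4 ✓
(4,2)A 5/6 ✓
(4,3)A 4/6 ✓
(4,4)A 1/3 ✗
(5,2)A 3/5 ✗
(5,4)B 2/4 ✗
(6,2)B 1/2 ✗
(6,3)B 3/4 ✓
(6,4)B 2/2 ✓

(3,3), (4,4), (5,2), (5,4), (6,2)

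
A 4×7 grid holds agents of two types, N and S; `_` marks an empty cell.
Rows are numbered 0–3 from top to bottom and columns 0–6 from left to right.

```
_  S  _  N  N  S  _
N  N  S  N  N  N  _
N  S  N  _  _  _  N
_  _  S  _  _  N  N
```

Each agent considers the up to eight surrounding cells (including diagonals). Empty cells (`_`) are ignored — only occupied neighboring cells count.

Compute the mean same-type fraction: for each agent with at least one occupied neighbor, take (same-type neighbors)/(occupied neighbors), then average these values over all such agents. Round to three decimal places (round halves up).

Row 0: (0,1)S 1/3 · (0,3)N 3/4 · (0,4)N 4/5 · (0,5)S 0/3
Row 1: (1,0)N 2/4 · (1,1)N 3/6 · (1,2)S 2/6 · (1,3)N 4/5 · (1,4)N 4/5 · (1,5)N 3/4
Row 2: (2,0)N 2/3 · (2,1)S 2/6 · (2,2)N 2/5 · (2,6)N 3/3
Row 3: (3,2)S 1/2 · (3,5)N 2/2 · (3,6)N 2/2
Sum over 17 agents: 1/3 + 3/4 + 4/5 + 0/3 + 2/4 + 3/6 + 2/6 + 4/5 + 4/5 + 3/4 + 2/3 + 2/6 + 2/5 + 3/3 + 1/2 + 2/2 + 2/2 = 157/15; mean = 157/15 ÷ 17 = 157/255 = 0.615686… → 0.616.

0.616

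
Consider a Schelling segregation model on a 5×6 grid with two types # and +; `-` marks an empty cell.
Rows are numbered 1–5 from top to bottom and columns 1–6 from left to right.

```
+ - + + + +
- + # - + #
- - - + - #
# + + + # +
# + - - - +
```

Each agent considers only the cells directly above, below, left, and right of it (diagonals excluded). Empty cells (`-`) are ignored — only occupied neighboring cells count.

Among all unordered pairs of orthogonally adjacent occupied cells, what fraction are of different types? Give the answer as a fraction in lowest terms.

9/20

Scan each occupied cell's neighbors to the right and below so each pair is counted once.
From row 1: 2 unlike of 6 pairs (running 2/6).
From row 2: 2 unlike of 3 pairs (running 4/9).
From row 3: 1 unlike of 2 pairs (running 5/11).
From row 4: 3 unlike of 8 pairs (running 8/19).
From row 5: 1 unlike of 1 pairs (running 9/20).
Total adjacent occupied pairs: 20; unlike-type pairs: 9.
9/20 is already in lowest terms.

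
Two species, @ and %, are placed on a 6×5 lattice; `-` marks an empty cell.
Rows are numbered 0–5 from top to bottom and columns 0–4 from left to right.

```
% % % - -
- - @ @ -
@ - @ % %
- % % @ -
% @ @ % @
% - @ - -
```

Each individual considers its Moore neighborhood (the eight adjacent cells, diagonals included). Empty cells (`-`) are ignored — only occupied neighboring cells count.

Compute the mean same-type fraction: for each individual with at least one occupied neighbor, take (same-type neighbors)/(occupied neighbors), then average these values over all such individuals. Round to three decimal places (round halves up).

(0,0)% 1/1
(0,1)% 2/3
(0,2)% 1/3
(1,2)@ 2/5
(1,3)@ 2/5
(2,0)@ 0/1
(2,2)@ 3/6
(2,3)% 2/6
(2,4)% 1/3
(3,1)% 2/6
(3,2)% 3/7
(3,3)@ 3/7
(4,0)% 2/3
(4,1)@ 2/6
(4,2)@ 3/6
(4,3)% 1/5
(4,4)@ 1/2
(5,0)% 1/2
(5,2)@ 2/3
Sum over 19 individuals: 1/1 + 2/3 + 1/3 + 2/5 + 2/5 + 0/1 + 3/6 + 2/6 + 1/3 + 2/6 + 3/7 + 3/7 + 2/3 + 2/6 + 3/6 + 1/5 + 1/2 + 1/2 + 2/3 = 179/21; mean = 179/21 ÷ 19 = 179/399 = 0.448621… → 0.449.

0.449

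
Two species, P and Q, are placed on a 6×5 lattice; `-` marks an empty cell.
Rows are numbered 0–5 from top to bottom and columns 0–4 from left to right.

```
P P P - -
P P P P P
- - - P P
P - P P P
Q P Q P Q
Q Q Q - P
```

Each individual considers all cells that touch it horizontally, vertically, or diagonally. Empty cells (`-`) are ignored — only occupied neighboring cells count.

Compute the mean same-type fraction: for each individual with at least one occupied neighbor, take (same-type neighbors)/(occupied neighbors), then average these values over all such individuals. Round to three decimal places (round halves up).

0.738

(0,0)P 3/3
(0,1)P 5/5
(0,2)P 4/4
(1,0)P 3/3
(1,1)P 5/5
(1,2)P 5/5
(1,3)P 5/5
(1,4)P 3/3
(2,3)P 7/7
(2,4)P 5/5
(3,0)P 1/2
(3,2)P 4/5
(3,3)P 5/7
(3,4)P 4/5
(4,0)Q 2/4
(4,1)P 2/7
(4,2)Q 2/6
(4,3)P 4/7
(4,4)Q 0/4
(5,0)Q 2/3
(5,1)Q 4/5
(5,2)Q 2/4
(5,4)P 1/2
Sum over 23 individuals: 3/3 + 5/5 + 4/4 + 3/3 + 5/5 + 5/5 + 5/5 + 3/3 + 7/7 + 5/5 + 1/2 + 4/5 + 5/7 + 4/5 + 2/4 + 2/7 + 2/6 + 4/7 + 0/4 + 2/3 + 4/5 + 2/4 + 1/2 = 594/35; mean = 594/35 ÷ 23 = 594/805 = 0.737888… → 0.738.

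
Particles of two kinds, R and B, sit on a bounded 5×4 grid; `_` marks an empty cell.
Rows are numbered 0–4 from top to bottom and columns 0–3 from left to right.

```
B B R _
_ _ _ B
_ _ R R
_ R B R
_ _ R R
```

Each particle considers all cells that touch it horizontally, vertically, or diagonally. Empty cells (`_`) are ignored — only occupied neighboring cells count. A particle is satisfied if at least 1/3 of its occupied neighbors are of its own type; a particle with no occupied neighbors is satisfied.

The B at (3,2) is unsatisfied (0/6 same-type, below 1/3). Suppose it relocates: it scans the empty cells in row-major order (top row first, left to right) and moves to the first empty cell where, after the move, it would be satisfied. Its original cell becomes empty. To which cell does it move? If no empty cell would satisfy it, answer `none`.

Vacating (3,2). Empty cells in order:
  (0,3): 1/2 same-type → satisfied — stop here.

(0,3)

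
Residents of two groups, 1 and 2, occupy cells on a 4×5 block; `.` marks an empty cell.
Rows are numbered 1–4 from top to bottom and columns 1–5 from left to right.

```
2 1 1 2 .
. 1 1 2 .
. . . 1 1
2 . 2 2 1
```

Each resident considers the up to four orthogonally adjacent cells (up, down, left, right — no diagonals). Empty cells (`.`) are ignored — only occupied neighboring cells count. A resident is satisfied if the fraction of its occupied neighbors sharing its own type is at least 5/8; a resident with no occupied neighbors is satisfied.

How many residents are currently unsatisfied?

6

Row 1: (1,1)2 0/1 unhappy · (1,2)1 2/3 ok · (1,3)1 2/3 ok · (1,4)2 1/2 unhappy
Row 2: (2,2)1 2/2 ok · (2,3)1 2/3 ok · (2,4)2 1/3 unhappy
Row 3: (3,4)1 1/3 unhappy · (3,5)1 2/2 ok
Row 4: (4,1)2 0/0 ok · (4,3)2 1/1 ok · (4,4)2 1/3 unhappy · (4,5)1 1/2 unhappy
Unsatisfied: (1,1), (1,4), (2,4), (3,4), (4,4), (4,5) — 6 in total.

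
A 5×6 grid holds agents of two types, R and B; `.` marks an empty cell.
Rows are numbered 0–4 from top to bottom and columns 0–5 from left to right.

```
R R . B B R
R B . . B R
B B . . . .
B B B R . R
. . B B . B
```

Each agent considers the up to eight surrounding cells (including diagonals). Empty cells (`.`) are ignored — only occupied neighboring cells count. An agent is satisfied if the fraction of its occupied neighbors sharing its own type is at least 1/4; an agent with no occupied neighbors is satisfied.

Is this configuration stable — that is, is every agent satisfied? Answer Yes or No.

No

Row 0: (0,0)R 2/3 ✓ · (0,1)R 2/3 ✓ · (0,3)B 2/2 ✓ · (0,4)B 2/4 ✓ · (0,5)R 1/3 ✓
Row 1: (1,0)R 2/5 ✓ · (1,1)B 2/5 ✓ · (1,4)B 2/4 ✓ · (1,5)R 1/3 ✓
Row 2: (2,0)B 4/5 ✓ · (2,1)B 5/6 ✓
Row 3: (3,0)B 3/3 ✓ · (3,1)B 5/5 ✓ · (3,2)B 4/5 ✓ · (3,3)R 0/3 ✗ · (3,5)R 0/1 ✗
Row 4: (4,2)B 3/4 ✓ · (4,3)B 2/3 ✓ · (4,5)B 0/1 ✗
For instance (3,3) has only 0/3 same-type neighbors, below 1/4.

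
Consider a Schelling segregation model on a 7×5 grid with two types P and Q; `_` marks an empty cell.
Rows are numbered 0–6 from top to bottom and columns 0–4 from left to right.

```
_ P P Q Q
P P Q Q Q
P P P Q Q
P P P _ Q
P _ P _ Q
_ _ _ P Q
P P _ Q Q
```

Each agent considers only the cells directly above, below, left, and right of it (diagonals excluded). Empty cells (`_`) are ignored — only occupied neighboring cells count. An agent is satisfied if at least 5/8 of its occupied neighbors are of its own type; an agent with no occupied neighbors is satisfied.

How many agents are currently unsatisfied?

5

Row 0: (0,1)P 2/2 ok · (0,2)P 1/3 unhappy · (0,3)Q 2/3 ok · (0,4)Q 2/2 ok
Row 1: (1,0)P 2/2 ok · (1,1)P 3/4 ok · (1,2)Q 1/4 unhappy · (1,3)Q 4/4 ok · (1,4)Q 3/3 ok
Row 2: (2,0)P 3/3 ok · (2,1)P 4/4 ok · (2,2)P 2/4 unhappy · (2,3)Q 2/3 ok · (2,4)Q 3/3 ok
Row 3: (3,0)P 3/3 ok · (3,1)P 3/3 ok · (3,2)P 3/3 ok · (3,4)Q 2/2 ok
Row 4: (4,0)P 1/1 ok · (4,2)P 1/1 ok · (4,4)Q 2/2 ok
Row 5: (5,3)P 0/2 unhappy · (5,4)Q 2/3 ok
Row 6: (6,0)P 1/1 ok · (6,1)P 1/1 ok · (6,3)Q 1/2 unhappy · (6,4)Q 2/2 ok
Unsatisfied: (0,2), (1,2), (2,2), (5,3), (6,3) — 5 in total.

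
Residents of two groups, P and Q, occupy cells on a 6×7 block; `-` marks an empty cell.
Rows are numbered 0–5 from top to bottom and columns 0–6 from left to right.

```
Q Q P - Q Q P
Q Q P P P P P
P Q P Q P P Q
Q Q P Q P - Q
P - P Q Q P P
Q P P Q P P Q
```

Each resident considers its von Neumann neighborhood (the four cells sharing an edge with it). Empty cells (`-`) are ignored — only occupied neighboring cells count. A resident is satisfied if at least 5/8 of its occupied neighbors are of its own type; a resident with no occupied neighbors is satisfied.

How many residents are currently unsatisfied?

22

Row 0: (0,0)Q 2/2 ✓ · (0,1)Q 2/3 ✓ · (0,2)P 1/2 ✗ · (0,4)Q 1/2 ✗ · (0,5)Q 1/3 ✗ · (0,6)P 1/2 ✗
Row 1: (1,0)Q 2/3 ✓ · (1,1)Q 3/4 ✓ · (1,2)P 3/4 ✓ · (1,3)P 2/3 ✓ · (1,4)P 3/4 ✓ · (1,5)P 3/4 ✓ · (1,6)P 2/3 ✓
Row 2: (2,0)P 0/3 ✗ · (2,1)Q 2/4 ✗ · (2,2)P 2/4 ✗ · (2,3)Q 1/4 ✗ · (2,4)P 3/4 ✓ · (2,5)P 2/3 ✓ · (2,6)Q 1/3 ✗
Row 3: (3,0)Q 1/3 ✗ · (3,1)Q 2/3 ✓ · (3,2)P 2/4 ✗ · (3,3)Q 2/4 ✗ · (3,4)P 1/3 ✗ · (3,6)Q 1/2 ✗
Row 4: (4,0)P 0/2 ✗ · (4,2)P 2/3 ✓ · (4,3)Q 3/4 ✓ · (4,4)Q 1/4 ✗ · (4,5)P 2/3 ✓ · (4,6)P 1/3 ✗
Row 5: (5,0)Q 0/2 ✗ · (5,1)P 1/2 ✗ · (5,2)P 2/3 ✓ · (5,3)Q 1/3 ✗ · (5,4)P 1/3 ✗ · (5,5)P 2/3 ✓ · (5,6)Q 0/2 ✗
Unsatisfied: (0,2), (0,4), (0,5), (0,6), (2,0), (2,1), (2,2), (2,3), (2,6), (3,0), (3,2), (3,3), (3,4), (3,6), (4,0), (4,4), (4,6), (5,0), (5,1), (5,3), (5,4), (5,6) — 22 in total.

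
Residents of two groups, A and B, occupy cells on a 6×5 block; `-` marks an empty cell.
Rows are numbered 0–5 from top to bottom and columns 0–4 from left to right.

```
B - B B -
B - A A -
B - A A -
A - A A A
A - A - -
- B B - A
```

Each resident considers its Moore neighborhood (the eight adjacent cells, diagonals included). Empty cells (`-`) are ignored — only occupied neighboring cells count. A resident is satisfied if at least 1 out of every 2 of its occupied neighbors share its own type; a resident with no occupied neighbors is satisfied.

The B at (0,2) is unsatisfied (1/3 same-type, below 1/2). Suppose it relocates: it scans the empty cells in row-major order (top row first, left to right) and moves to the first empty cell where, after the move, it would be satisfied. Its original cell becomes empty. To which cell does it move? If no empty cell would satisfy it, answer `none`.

(0,1)

Vacating (0,2). Empty cells in order:
  (0,1): 2/3 same-type → satisfied — stop here.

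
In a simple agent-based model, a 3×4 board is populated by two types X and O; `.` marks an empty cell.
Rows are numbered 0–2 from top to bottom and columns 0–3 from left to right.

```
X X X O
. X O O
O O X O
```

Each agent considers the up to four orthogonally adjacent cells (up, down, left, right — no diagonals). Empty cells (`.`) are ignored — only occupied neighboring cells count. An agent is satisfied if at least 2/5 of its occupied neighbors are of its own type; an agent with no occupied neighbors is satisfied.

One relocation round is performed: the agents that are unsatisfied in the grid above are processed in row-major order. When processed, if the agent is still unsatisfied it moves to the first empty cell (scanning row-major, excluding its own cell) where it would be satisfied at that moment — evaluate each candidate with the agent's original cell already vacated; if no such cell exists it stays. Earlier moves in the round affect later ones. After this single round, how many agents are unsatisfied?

1

Initially unsatisfied (in order): (0,2), (1,1), (1,2), (2,1), (2,2).
  (0,2) → (1,0).
  (1,1): now satisfied by earlier moves; stays.
  (1,2) → (0,2).
  (2,1) → (1,2).
  (2,2) → (2,1).
Resulting grid:
X X O O
X X O O
O X . O
Unsatisfied now: (2,0).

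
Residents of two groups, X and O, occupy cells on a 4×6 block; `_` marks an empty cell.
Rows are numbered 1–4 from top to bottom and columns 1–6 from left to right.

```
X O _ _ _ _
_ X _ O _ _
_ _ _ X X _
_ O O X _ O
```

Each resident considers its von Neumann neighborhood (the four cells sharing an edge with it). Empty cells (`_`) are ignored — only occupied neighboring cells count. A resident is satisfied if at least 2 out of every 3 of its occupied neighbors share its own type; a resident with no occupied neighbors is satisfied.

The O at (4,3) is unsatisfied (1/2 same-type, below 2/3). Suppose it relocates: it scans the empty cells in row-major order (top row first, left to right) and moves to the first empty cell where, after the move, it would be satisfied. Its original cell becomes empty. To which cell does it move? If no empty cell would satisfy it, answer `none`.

(1,3)

Vacating (4,3). Empty cells in order:
  (1,3): 1/1 same-type → satisfied — stop here.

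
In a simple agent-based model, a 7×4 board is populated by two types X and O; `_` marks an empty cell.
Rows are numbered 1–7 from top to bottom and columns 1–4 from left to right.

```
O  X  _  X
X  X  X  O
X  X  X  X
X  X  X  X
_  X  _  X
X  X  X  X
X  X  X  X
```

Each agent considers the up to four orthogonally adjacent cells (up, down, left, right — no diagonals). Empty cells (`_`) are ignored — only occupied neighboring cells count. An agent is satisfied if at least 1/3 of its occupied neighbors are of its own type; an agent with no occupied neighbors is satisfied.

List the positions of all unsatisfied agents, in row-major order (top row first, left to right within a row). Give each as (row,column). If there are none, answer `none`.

Row 1: (1,1)O 0/2 unhappy · (1,2)X 1/2 ok · (1,4)X 0/1 unhappy
Row 2: (2,1)X 2/3 ok · (2,2)X 4/4 ok · (2,3)X 2/3 ok · (2,4)O 0/3 unhappy
Row 3: (3,1)X 3/3 ok · (3,2)X 4/4 ok · (3,3)X 4/4 ok · (3,4)X 2/3 ok
Row 4: (4,1)X 2/2 ok · (4,2)X 4/4 ok · (4,3)X 3/3 ok · (4,4)X 3/3 ok
Row 5: (5,2)X 2/2 ok · (5,4)X 2/2 ok
Row 6: (6,1)X 2/2 ok · (6,2)X 4/4 ok · (6,3)X 3/3 ok · (6,4)X 3/3 ok
Row 7: (7,1)X 2/2 ok · (7,2)X 3/3 ok · (7,3)X 3/3 ok · (7,4)X 2/2 ok

(1,1), (1,4), (2,4)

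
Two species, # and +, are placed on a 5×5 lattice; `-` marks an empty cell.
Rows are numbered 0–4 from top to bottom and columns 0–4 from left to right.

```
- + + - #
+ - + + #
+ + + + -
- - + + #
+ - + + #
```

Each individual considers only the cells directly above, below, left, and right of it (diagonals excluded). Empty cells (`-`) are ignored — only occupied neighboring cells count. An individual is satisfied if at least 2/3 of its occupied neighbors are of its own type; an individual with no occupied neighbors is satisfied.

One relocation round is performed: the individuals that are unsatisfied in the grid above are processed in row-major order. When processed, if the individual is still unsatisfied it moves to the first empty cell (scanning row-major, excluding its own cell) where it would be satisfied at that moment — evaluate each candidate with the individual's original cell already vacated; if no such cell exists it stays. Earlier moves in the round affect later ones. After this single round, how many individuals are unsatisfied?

1

Initially unsatisfied (in order): (1,4), (3,4), (4,4).
  (1,4): no empty cell satisfies it; stays.
  (3,4): no empty cell satisfies it; stays.
  (4,4) → (2,4).
Resulting grid:
- + + - #
+ - + + #
+ + + + #
- - + + #
+ - + + -
Unsatisfied now: (3,4).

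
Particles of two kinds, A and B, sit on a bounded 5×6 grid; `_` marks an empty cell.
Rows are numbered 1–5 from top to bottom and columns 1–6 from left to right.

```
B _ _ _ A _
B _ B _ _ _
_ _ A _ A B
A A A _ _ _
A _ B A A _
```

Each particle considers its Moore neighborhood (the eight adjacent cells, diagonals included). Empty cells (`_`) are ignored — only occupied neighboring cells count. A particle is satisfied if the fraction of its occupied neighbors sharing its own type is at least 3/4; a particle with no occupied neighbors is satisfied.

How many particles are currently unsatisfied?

6

Row 1: (1,1)B 1/1 ✓ · (1,5)A 0/0 ✓
Row 2: (2,1)B 1/1 ✓ · (2,3)B 0/1 ✗
Row 3: (3,3)A 2/3 ✗ · (3,5)A 0/1 ✗ · (3,6)B 0/1 ✗
Row 4: (4,1)A 2/2 ✓ · (4,2)A 4/5 ✓ · (4,3)A 3/4 ✓
Row 5: (5,1)A 2/2 ✓ · (5,3)B 0/3 ✗ · (5,4)A 2/3 ✗ · (5,5)A 1/1 ✓
Unsatisfied: (2,3), (3,3), (3,5), (3,6), (5,3), (5,4) — 6 in total.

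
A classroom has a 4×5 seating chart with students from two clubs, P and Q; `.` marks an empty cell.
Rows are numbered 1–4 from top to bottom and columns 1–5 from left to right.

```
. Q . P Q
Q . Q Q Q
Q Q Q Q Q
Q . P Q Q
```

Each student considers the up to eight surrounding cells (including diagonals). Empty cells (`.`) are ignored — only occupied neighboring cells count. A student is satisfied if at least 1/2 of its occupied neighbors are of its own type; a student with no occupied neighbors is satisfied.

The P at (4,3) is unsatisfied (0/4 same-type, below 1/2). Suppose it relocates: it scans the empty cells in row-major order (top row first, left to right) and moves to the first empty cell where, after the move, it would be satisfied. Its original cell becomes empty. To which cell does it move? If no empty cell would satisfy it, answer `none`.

none

Vacating (4,3). Empty cells in order:
  (1,1): 0/2 same-type → still unsatisfied.
  (1,3): 1/4 same-type → still unsatisfied.
  (2,2): 0/6 same-type → still unsatisfied.
  (4,2): 0/4 same-type → still unsatisfied.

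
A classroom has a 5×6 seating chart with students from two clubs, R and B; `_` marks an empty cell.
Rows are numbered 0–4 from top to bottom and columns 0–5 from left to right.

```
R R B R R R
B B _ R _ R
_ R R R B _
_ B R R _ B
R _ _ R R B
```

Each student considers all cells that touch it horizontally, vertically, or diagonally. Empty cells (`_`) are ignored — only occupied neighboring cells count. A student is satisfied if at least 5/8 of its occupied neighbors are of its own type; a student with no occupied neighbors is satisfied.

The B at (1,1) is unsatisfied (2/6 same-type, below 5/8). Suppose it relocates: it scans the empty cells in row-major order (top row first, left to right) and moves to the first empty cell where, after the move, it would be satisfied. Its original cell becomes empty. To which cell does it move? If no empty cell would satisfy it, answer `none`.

(2,0)

Vacating (1,1). Empty cells in order:
  (1,2): 1/7 same-type → still unsatisfied.
  (1,4): 1/7 same-type → still unsatisfied.
  (2,0): 2/3 same-type → satisfied — stop here.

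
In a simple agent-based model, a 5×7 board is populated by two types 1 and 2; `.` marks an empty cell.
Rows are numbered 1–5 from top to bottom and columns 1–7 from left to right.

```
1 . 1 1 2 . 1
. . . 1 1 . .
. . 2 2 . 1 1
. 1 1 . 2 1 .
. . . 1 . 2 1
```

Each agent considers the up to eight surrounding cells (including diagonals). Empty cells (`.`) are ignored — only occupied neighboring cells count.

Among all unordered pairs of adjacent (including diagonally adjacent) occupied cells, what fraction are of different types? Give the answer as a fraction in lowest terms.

Scan each occupied cell's neighbors to the right and below (and the two forward diagonals) so each pair is counted once.
From row 1: 3 unlike of 7 pairs (running 3/7).
From row 2: 3 unlike of 5 pairs (running 6/12).
From row 3: 4 unlike of 9 pairs (running 10/21).
From row 4: 3 unlike of 7 pairs (running 13/28).
From row 5: 1 unlike of 1 pairs (running 14/29).
Total adjacent occupied pairs: 29; unlike-type pairs: 14.
14/29 is already in lowest terms.

14/29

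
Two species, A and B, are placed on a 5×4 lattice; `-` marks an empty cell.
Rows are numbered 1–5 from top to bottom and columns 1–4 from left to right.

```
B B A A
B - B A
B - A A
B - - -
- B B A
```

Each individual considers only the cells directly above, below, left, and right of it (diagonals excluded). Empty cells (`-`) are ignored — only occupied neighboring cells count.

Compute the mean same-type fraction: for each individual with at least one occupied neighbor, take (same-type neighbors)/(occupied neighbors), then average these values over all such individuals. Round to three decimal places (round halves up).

(1,1)B 2/2
(1,2)B 1/2
(1,3)A 1/3
(1,4)A 2/2
(2,1)B 2/2
(2,3)B 0/3
(2,4)A 2/3
(3,1)B 2/2
(3,3)A 1/2
(3,4)A 2/2
(4,1)B 1/1
(5,2)B 1/1
(5,3)B 1/2
(5,4)A 0/1
Sum over 14 individuals: 2/2 + 1/2 + 1/3 + 2/2 + 2/2 + 0/3 + 2/3 + 2/2 + 1/2 + 2/2 + 1/1 + 1/1 + 1/2 + 0/1 = 19/2; mean = 19/2 ÷ 14 = 19/28 = 0.678571… → 0.679.

0.679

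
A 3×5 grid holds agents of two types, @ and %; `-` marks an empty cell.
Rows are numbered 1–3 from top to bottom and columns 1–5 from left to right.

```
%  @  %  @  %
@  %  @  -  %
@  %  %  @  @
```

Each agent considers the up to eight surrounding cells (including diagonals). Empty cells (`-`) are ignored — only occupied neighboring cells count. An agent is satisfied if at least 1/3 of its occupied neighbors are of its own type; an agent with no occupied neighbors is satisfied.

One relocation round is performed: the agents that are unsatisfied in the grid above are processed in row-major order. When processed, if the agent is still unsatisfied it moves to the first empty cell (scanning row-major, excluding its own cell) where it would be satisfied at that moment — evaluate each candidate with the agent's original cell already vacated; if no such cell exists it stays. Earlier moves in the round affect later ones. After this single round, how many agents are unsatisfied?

0

Initially unsatisfied (in order): (1,3), (1,4), (2,5).
  (1,3) → (2,4).
  (1,4) → (1,3).
  (2,5): now satisfied by earlier moves; stays.
Resulting grid:
% @ @ - %
@ % @ % %
@ % % @ @
All satisfied now.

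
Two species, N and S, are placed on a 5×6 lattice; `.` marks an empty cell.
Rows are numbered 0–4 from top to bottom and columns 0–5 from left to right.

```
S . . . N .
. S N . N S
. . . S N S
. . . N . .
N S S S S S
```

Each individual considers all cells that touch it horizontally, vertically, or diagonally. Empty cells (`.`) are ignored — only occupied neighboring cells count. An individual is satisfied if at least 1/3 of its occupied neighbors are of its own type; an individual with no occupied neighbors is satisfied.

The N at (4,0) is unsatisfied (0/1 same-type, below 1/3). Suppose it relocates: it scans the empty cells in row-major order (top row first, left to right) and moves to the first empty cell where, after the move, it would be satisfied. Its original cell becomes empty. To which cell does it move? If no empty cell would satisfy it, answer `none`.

Vacating (4,0). Empty cells in order:
  (0,1): 1/3 same-type → satisfied — stop here.

(0,1)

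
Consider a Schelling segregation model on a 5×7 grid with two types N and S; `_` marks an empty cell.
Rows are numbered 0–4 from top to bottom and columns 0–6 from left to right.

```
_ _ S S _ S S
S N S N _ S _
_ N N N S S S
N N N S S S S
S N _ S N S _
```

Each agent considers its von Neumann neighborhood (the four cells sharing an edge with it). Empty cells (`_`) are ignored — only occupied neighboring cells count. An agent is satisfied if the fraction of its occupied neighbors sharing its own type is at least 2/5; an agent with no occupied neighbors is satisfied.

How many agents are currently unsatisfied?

(0,2)S 2/2 satisfied
(0,3)S 1/2 satisfied
(0,5)S 2/2 satisfied
(0,6)S 1/1 satisfied
(1,0)S 0/1 not
(1,1)N 1/3 not
(1,2)S 1/4 not
(1,3)N 1/3 not
(1,5)S 2/2 satisfied
(2,1)N 3/3 satisfied
(2,2)N 3/4 satisfied
(2,3)N 2/4 satisfied
(2,4)S 2/3 satisfied
(2,5)S 4/4 satisfied
(2,6)S 2/2 satisfied
(3,0)N 1/2 satisfied
(3,1)N 4/4 satisfied
(3,2)N 2/3 satisfied
(3,3)S 2/4 satisfied
(3,4)S 3/4 satisfied
(3,5)S 4/4 satisfied
(3,6)S 2/2 satisfied
(4,0)S 0/2 not
(4,1)N 1/2 satisfied
(4,3)S 1/2 satisfied
(4,4)N 0/3 not
(4,5)S 1/2 satisfied
Unsatisfied: (1,0), (1,1), (1,2), (1,3), (4,0), (4,4) — 6 in total.

6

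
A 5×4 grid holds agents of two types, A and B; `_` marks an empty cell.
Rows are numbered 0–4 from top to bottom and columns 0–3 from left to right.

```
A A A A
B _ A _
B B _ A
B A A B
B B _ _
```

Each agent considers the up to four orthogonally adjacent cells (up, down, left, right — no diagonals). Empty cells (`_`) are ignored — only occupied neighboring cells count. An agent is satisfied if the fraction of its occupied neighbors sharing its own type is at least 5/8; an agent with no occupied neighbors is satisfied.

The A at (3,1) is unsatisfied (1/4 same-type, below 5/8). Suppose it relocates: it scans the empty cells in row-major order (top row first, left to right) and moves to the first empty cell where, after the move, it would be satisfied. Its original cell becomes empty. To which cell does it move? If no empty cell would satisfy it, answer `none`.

Vacating (3,1). Empty cells in order:
  (1,1): 2/4 same-type → still unsatisfied.
  (1,3): 3/3 same-type → satisfied — stop here.

(1,3)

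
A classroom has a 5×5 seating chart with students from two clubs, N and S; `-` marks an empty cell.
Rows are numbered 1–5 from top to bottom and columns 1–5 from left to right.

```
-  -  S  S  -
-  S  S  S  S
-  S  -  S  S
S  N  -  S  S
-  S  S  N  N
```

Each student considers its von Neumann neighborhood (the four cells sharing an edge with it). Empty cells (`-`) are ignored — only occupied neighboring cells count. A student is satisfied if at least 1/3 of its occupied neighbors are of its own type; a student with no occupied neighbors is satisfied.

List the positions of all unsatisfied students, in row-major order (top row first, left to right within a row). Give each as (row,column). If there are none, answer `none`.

(4,1), (4,2)

(1,3)S 2/2 ✓
(1,4)S 2/2 ✓
(2,2)S 2/2 ✓
(2,3)S 3/3 ✓
(2,4)S 4/4 ✓
(2,5)S 2/2 ✓
(3,2)S 1/2 ✓
(3,4)S 3/3 ✓
(3,5)S 3/3 ✓
(4,1)S 0/1 ✗
(4,2)N 0/3 ✗
(4,4)S 2/3 ✓
(4,5)S 2/3 ✓
(5,2)S 1/2 ✓
(5,3)S 1/2 ✓
(5,4)N 1/3 ✓
(5,5)N 1/2 ✓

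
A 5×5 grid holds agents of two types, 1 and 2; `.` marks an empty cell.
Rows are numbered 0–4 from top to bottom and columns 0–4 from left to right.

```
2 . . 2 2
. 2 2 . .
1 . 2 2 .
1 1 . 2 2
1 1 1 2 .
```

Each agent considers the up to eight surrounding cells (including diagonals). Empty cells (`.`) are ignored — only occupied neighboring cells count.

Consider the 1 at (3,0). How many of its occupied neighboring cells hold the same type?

Occupied neighbors of (3,0): (2,0)=1, (3,1)=1, (4,0)=1, (4,1)=1.
Same type (1): 4 of 4.

4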